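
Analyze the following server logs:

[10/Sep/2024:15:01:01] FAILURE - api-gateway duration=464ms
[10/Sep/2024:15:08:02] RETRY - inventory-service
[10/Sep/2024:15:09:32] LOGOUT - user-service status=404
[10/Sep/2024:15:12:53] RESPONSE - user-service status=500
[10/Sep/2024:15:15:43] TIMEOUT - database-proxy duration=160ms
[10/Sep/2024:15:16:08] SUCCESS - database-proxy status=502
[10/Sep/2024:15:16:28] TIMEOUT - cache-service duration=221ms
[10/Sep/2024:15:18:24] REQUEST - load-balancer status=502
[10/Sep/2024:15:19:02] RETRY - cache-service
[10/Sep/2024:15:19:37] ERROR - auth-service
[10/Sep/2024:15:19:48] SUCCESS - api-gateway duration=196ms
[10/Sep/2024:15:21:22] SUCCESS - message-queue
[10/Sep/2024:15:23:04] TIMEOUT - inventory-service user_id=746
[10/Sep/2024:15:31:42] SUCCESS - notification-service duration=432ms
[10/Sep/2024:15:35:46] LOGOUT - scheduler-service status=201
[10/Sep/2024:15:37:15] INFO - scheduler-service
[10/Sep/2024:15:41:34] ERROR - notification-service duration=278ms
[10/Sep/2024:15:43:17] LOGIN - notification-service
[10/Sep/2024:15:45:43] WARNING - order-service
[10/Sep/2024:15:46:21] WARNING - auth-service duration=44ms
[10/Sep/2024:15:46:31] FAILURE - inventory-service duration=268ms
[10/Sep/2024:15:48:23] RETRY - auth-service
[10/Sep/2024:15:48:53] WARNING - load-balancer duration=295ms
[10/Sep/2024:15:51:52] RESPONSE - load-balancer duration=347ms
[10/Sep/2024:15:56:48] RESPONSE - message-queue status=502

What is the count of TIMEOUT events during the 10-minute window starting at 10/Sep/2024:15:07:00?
2

To count events in the time window:

1. Window boundaries: 10/Sep/2024:15:07:00 to 10/Sep/2024:15:17:00
2. Filter for TIMEOUT events within this window
3. Count matching events: 2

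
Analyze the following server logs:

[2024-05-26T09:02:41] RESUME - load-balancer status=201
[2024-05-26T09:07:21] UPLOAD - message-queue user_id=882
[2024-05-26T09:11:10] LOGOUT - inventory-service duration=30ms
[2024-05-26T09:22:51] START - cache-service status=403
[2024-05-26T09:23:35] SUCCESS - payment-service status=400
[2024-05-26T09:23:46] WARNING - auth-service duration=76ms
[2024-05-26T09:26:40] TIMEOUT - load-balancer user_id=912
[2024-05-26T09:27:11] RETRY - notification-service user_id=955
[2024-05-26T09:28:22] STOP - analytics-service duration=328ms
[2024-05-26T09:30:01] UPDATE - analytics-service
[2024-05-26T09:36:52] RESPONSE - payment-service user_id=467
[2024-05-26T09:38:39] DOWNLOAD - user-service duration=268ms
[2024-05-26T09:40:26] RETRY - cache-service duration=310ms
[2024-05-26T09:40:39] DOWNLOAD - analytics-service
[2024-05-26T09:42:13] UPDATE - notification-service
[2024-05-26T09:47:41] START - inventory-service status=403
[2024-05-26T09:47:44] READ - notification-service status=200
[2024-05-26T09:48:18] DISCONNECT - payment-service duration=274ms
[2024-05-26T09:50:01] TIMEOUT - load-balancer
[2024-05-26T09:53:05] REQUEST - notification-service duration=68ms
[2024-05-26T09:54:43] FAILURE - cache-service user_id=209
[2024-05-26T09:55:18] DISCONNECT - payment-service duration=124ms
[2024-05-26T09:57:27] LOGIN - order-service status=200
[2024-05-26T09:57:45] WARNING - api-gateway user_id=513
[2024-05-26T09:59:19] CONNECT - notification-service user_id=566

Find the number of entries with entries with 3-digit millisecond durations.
5

To find matching entries:

1. Pattern to match: entries with 3-digit millisecond durations
2. Scan each log entry for the pattern
3. Count matches: 5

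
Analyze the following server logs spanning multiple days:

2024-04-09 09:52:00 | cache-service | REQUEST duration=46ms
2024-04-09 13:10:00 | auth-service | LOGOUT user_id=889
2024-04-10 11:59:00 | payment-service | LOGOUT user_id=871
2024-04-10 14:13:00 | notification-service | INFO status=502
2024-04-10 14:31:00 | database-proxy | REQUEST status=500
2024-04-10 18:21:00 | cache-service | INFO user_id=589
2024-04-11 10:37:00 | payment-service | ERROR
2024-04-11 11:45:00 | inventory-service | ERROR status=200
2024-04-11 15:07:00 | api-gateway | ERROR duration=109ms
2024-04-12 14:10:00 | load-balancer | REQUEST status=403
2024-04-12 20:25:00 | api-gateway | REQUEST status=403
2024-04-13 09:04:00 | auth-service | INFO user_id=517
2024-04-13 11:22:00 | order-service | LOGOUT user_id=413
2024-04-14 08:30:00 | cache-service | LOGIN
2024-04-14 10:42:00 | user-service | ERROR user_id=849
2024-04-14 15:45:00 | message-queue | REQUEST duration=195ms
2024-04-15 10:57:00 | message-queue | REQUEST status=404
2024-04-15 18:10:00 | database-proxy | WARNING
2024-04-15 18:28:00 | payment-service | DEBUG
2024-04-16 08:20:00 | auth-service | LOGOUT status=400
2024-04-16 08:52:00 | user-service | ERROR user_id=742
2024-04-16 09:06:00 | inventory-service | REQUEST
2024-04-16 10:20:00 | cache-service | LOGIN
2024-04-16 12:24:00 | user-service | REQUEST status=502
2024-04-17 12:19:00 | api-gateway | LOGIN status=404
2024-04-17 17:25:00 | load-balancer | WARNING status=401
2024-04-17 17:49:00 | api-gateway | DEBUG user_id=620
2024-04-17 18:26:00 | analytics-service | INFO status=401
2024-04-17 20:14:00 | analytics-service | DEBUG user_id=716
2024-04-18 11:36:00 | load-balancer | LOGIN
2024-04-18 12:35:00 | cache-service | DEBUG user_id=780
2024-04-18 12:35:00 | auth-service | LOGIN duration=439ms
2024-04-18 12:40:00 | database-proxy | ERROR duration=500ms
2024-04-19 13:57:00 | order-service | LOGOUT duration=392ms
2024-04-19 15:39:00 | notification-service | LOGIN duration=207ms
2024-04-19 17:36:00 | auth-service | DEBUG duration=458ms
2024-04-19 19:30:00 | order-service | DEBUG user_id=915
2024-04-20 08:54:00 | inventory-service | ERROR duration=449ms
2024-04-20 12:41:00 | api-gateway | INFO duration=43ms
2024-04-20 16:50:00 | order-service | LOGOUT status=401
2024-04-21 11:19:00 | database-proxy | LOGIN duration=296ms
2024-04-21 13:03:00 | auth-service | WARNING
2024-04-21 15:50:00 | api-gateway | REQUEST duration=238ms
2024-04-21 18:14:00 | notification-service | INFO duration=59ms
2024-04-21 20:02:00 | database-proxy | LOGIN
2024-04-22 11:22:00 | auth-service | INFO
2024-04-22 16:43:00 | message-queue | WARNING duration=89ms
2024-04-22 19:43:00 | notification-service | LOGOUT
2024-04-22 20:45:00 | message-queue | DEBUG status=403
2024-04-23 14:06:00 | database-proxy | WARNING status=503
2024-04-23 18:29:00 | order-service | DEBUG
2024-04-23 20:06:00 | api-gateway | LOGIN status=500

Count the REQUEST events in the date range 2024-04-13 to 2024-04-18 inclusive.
4

To filter by date range:

1. Date range: 2024-04-13 through 2024-04-18, both dates inclusive
2. Filter for REQUEST events whose date falls in this range
3. Count matching events: 4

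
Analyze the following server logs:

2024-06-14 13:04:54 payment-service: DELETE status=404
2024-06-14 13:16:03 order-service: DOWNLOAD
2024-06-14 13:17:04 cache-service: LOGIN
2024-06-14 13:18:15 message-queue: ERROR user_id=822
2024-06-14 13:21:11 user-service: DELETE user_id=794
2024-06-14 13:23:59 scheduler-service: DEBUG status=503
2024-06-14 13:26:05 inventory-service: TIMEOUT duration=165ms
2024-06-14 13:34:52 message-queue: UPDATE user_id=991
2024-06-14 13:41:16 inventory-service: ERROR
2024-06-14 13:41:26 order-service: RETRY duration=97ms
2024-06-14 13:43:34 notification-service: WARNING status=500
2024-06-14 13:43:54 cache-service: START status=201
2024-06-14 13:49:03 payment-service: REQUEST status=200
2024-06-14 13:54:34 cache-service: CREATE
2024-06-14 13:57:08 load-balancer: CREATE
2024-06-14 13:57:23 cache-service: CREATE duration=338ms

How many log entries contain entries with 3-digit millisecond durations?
2

To find matching entries:

1. Pattern to match: entries with 3-digit millisecond durations
2. Scan each log entry for the pattern
3. Count matches: 2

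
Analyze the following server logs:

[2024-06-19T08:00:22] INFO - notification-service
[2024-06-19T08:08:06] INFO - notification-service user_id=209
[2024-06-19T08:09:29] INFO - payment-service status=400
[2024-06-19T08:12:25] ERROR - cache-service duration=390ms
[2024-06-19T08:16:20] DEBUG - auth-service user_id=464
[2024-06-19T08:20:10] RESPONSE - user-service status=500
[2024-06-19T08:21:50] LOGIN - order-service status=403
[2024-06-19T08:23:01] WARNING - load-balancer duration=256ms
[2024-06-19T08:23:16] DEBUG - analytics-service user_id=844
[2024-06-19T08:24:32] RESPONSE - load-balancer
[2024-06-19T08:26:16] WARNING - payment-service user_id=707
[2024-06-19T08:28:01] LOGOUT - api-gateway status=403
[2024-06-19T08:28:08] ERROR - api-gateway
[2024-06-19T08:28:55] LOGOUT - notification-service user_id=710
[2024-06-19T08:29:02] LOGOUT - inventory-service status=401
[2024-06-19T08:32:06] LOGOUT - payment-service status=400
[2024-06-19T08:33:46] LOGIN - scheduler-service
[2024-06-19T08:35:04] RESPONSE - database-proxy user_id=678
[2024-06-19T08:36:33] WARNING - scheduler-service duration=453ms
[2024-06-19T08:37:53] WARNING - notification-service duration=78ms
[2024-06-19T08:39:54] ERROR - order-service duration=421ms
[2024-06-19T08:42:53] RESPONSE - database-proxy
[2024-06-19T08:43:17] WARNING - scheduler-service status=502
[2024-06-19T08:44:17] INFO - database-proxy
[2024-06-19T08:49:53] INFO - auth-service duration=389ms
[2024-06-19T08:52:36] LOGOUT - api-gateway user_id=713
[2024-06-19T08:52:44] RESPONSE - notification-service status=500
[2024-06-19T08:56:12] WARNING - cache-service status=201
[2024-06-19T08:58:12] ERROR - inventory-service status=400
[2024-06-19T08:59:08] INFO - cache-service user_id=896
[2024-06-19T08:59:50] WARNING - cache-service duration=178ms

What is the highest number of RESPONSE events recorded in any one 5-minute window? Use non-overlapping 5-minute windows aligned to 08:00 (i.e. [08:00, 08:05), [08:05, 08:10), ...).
2

To find the burst window:

1. Divide the log period into non-overlapping 5-minute windows starting at 08:00
2. Count RESPONSE events in each window
3. Find the window with maximum count
4. Maximum events in a window: 2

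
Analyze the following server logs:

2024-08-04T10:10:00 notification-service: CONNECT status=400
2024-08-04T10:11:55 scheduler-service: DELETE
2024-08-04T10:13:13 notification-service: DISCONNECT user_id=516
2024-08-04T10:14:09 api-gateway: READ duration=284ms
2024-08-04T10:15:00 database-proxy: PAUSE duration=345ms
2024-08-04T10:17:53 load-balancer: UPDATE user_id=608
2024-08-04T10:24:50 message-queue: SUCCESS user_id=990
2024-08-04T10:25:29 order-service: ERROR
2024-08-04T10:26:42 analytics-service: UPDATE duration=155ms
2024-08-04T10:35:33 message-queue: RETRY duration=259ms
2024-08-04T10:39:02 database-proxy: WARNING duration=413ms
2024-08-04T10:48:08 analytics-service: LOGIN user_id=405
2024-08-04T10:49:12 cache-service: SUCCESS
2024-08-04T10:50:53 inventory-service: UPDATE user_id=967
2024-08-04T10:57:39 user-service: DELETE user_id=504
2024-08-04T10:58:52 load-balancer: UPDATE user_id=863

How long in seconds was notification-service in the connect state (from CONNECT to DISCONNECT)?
193

To calculate state duration:

1. Find CONNECT event for notification-service: 2024-08-04T10:10:00
2. Find DISCONNECT event for notification-service: 2024-08-04T10:13:13
3. Calculate duration: 2024-08-04T10:13:13 - 2024-08-04T10:10:00 = 193 seconds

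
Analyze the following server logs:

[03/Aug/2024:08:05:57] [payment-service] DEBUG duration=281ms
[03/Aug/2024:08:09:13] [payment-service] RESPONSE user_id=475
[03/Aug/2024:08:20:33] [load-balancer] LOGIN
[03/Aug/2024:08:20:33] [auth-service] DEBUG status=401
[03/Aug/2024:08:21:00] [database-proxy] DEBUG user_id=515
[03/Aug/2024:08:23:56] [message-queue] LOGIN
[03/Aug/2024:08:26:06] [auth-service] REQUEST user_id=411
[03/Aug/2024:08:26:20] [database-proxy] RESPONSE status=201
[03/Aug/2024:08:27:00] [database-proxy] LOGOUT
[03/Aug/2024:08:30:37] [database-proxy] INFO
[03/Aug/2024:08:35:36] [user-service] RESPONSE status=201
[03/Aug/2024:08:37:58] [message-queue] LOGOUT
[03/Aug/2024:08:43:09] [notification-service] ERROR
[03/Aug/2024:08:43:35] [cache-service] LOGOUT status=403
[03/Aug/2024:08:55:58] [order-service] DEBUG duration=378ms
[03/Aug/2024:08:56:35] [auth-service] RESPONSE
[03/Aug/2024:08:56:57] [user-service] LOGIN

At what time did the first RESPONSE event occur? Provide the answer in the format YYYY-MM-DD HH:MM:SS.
2024-08-03 08:09:13

To find the first event:

1. Filter for all RESPONSE events
2. Sort by timestamp
3. Select the first one
4. Timestamp: 2024-08-03 08:09:13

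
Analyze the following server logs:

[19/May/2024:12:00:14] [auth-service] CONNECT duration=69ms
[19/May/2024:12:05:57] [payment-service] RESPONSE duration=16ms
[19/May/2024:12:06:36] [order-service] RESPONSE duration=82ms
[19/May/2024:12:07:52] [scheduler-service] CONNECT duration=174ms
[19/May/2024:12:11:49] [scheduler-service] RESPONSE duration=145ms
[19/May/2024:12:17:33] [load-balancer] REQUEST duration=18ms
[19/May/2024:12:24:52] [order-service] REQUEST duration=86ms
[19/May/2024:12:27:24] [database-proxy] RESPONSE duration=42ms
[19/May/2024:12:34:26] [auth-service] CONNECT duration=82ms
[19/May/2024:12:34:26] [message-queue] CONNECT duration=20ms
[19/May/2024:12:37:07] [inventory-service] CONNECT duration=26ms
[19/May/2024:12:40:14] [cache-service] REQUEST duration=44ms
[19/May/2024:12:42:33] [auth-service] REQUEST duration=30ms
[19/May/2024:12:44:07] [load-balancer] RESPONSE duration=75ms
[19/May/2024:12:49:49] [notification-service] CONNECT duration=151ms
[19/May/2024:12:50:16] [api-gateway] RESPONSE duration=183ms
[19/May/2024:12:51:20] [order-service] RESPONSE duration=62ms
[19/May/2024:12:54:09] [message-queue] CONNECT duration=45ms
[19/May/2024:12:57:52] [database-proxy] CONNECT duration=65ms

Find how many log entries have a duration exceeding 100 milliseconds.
4

To count timeouts:

1. Threshold: 100ms
2. Extract duration from each log entry
3. Count entries where duration > 100
4. Timeout count: 4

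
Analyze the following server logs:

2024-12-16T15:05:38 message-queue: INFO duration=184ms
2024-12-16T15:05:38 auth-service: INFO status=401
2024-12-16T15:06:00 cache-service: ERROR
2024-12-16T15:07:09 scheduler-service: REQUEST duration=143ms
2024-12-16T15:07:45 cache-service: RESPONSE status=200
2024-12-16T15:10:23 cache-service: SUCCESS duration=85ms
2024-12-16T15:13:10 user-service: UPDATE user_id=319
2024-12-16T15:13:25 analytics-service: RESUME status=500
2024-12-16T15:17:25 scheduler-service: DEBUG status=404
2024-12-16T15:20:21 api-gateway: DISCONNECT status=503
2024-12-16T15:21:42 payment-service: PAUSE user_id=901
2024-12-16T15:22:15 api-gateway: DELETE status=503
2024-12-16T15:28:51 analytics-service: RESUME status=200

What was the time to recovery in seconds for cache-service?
263

To calculate recovery time:

1. Find ERROR event for cache-service: 2024-12-16T15:06:00
2. Find next SUCCESS event for cache-service: 2024-12-16T15:10:23
3. Recovery time: 2024-12-16T15:10:23 - 2024-12-16T15:06:00 = 263 seconds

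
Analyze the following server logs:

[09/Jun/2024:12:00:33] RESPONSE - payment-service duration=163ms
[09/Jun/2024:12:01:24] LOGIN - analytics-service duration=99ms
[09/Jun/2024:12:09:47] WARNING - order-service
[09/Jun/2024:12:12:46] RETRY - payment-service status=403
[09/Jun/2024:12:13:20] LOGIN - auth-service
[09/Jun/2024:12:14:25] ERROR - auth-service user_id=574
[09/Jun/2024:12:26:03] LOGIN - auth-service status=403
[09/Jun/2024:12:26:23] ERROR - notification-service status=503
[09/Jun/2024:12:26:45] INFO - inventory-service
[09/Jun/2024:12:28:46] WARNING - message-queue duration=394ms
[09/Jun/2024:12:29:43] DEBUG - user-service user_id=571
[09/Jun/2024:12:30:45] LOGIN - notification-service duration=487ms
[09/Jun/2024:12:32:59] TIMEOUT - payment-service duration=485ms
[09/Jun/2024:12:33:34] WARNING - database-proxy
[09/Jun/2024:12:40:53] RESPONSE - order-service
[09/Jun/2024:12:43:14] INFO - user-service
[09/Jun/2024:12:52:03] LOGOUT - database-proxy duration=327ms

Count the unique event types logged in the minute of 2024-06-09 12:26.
3

To count unique event types:

1. Filter events in the minute starting at 2024-06-09 12:26
2. Extract event types from matching entries
3. Count unique types: 3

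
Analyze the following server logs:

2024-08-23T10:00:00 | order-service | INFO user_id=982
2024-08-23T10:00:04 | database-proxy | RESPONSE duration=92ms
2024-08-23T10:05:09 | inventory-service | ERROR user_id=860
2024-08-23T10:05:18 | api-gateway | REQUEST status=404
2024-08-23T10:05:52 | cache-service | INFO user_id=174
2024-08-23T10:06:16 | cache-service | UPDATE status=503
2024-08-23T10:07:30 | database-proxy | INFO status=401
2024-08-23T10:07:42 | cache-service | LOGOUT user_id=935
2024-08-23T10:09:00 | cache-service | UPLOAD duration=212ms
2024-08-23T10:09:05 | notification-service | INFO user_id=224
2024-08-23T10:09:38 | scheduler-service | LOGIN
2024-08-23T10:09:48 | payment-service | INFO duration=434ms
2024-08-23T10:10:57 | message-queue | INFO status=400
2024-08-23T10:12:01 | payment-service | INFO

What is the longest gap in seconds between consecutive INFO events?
352

To find the longest gap:

1. Extract all INFO events in chronological order
2. Calculate time differences between consecutive events
3. Find the maximum difference
4. Longest gap: 352 seconds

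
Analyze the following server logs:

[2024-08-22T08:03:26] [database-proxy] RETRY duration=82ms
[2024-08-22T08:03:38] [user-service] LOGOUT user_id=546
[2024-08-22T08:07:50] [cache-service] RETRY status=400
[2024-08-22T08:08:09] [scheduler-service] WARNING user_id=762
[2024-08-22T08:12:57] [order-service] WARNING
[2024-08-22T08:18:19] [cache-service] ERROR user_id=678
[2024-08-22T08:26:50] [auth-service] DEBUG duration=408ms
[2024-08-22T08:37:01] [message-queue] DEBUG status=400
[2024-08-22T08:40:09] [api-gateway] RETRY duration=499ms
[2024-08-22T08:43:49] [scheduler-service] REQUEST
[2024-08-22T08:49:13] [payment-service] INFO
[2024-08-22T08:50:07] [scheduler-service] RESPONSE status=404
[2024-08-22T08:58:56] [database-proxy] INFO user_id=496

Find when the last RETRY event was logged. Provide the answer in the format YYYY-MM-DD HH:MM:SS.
2024-08-22 08:40:09

To find the last event:

1. Filter for all RETRY events
2. Sort by timestamp
3. Select the last one
4. Timestamp: 2024-08-22 08:40:09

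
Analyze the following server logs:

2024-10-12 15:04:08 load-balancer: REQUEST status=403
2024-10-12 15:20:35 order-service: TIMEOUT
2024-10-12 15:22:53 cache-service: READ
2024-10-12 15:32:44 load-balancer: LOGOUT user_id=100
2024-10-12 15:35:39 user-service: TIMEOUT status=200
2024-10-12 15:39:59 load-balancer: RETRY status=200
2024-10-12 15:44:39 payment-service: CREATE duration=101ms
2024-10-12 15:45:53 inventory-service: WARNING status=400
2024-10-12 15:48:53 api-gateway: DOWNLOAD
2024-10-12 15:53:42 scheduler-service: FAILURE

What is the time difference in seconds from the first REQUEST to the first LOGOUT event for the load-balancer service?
1716

To find the time between events:

1. Locate the first REQUEST event for load-balancer: 2024-10-12 15:04:08
2. Locate the first LOGOUT event for load-balancer: 2024-10-12 15:32:44
3. Calculate the difference: 2024-10-12 15:32:44 - 2024-10-12 15:04:08 = 1716 seconds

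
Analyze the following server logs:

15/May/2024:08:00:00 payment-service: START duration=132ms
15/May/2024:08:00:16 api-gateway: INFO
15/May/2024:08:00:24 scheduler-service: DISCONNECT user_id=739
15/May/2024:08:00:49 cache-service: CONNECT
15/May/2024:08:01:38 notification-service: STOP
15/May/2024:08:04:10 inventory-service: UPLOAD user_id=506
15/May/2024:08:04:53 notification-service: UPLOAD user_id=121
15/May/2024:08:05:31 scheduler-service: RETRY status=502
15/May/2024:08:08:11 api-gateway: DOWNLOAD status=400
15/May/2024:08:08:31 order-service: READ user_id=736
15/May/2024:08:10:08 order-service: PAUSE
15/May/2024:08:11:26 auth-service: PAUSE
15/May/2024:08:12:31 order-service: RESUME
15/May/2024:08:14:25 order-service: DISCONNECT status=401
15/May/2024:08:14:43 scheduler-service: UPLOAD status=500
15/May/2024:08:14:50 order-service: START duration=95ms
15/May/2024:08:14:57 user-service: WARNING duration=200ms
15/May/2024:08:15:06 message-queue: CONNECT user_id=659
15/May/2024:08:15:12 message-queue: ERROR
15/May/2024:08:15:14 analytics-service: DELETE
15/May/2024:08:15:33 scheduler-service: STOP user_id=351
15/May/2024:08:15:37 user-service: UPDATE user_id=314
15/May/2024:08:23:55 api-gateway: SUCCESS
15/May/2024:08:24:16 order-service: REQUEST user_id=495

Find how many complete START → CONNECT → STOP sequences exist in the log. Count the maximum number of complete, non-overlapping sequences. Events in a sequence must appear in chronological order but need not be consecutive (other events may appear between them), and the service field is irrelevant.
2

To count sequences:

1. Look for pattern: START → CONNECT → STOP
2. Greedily scan the log in chronological order, matching each sequence element in turn (ignoring service)
3. Each time the full pattern completes, increment the count and restart matching from the next event
4. Complete non-overlapping sequences found: 2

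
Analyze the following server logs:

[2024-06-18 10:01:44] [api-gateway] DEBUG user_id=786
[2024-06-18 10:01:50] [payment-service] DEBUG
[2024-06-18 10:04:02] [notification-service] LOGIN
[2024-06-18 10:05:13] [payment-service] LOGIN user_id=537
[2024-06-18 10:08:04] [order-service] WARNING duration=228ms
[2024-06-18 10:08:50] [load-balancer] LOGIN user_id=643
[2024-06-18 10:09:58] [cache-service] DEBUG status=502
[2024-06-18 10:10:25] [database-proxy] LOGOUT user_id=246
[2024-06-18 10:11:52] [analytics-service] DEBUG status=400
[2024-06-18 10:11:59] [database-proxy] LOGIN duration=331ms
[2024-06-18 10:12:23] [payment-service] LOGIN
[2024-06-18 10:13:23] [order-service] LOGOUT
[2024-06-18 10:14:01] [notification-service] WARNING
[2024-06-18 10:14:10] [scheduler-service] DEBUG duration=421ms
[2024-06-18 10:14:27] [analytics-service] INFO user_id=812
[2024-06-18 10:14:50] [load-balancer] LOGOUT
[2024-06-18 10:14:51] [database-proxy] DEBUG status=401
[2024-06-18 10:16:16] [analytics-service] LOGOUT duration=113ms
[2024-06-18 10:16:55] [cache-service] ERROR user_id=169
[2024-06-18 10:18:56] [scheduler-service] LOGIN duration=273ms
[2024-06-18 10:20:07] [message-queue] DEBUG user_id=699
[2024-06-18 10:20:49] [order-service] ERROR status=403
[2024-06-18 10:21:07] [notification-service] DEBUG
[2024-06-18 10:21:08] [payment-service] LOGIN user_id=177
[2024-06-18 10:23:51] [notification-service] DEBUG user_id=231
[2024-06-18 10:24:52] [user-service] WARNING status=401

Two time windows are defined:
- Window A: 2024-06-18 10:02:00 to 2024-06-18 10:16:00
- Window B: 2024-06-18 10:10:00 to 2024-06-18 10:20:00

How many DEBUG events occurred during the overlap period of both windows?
3

To find overlap events:

1. Window A: 2024-06-18 10:02:00 to 2024-06-18 10:16:00
2. Window B: 2024-06-18 10:10:00 to 2024-06-18 10:20:00
3. Overlap period: 2024-06-18 10:10:00 to 2024-06-18 10:16:00
4. Count DEBUG events in overlap: 3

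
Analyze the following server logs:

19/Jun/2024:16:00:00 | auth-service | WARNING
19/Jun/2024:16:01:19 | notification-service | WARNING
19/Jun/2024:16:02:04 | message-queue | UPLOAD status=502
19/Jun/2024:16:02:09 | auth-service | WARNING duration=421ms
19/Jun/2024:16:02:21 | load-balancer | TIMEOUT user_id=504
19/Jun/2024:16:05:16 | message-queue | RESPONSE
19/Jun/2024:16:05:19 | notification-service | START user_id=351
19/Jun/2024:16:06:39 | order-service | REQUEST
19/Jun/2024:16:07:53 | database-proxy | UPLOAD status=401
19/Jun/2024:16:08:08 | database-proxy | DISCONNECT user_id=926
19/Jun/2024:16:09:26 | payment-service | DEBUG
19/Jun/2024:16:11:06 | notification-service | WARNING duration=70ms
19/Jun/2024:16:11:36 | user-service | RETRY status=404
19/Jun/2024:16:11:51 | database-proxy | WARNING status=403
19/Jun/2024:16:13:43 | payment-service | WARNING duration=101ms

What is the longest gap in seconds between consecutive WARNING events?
537

To find the longest gap:

1. Extract all WARNING events in chronological order
2. Calculate time differences between consecutive events
3. Find the maximum difference
4. Longest gap: 537 seconds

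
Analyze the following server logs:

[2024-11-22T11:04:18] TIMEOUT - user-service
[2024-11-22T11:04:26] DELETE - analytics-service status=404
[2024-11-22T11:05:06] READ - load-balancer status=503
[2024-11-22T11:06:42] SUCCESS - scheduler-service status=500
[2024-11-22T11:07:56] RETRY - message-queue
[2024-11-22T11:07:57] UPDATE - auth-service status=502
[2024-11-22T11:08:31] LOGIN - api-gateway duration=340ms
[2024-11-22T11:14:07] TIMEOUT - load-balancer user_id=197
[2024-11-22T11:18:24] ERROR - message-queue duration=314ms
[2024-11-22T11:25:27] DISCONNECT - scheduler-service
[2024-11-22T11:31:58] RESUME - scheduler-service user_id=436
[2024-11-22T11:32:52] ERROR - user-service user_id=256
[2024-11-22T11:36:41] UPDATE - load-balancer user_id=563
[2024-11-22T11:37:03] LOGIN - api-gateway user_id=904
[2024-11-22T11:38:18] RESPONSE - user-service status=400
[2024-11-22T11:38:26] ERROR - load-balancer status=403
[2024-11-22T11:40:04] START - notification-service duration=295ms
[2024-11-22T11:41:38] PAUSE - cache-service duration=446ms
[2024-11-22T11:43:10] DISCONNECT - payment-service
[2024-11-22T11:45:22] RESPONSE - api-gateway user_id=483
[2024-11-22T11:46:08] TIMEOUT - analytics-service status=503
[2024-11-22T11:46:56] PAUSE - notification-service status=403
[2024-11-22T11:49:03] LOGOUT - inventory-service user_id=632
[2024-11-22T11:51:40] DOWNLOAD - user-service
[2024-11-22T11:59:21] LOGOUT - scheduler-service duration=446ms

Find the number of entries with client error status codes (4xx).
4

To find matching entries:

1. Pattern to match: client error status codes (4xx)
2. Scan each log entry for the pattern
3. Count matches: 4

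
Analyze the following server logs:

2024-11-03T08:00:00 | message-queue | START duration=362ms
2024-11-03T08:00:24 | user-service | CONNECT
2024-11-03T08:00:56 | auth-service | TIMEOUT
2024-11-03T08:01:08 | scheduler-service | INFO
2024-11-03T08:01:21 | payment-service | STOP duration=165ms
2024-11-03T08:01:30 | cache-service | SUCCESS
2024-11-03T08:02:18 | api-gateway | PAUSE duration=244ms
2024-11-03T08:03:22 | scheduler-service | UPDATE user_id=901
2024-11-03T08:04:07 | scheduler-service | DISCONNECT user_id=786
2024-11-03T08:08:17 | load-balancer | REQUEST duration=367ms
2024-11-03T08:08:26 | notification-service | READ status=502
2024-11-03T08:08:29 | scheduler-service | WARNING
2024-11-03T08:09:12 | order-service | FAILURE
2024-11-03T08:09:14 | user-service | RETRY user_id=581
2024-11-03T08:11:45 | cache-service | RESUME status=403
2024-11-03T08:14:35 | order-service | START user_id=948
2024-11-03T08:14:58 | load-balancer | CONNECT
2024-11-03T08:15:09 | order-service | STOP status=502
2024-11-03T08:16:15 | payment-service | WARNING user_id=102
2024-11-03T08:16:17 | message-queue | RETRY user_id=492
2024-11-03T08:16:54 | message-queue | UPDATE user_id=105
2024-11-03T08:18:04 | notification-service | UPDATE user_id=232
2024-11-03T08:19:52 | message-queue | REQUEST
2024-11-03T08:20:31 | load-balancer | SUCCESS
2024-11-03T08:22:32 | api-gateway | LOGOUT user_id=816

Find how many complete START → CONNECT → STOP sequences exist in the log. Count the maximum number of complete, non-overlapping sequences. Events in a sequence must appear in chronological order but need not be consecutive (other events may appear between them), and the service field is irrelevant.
2

To count sequences:

1. Look for pattern: START → CONNECT → STOP
2. Greedily scan the log in chronological order, matching each sequence element in turn (ignoring service)
3. Each time the full pattern completes, increment the count and restart matching from the next event
4. Complete non-overlapping sequences found: 2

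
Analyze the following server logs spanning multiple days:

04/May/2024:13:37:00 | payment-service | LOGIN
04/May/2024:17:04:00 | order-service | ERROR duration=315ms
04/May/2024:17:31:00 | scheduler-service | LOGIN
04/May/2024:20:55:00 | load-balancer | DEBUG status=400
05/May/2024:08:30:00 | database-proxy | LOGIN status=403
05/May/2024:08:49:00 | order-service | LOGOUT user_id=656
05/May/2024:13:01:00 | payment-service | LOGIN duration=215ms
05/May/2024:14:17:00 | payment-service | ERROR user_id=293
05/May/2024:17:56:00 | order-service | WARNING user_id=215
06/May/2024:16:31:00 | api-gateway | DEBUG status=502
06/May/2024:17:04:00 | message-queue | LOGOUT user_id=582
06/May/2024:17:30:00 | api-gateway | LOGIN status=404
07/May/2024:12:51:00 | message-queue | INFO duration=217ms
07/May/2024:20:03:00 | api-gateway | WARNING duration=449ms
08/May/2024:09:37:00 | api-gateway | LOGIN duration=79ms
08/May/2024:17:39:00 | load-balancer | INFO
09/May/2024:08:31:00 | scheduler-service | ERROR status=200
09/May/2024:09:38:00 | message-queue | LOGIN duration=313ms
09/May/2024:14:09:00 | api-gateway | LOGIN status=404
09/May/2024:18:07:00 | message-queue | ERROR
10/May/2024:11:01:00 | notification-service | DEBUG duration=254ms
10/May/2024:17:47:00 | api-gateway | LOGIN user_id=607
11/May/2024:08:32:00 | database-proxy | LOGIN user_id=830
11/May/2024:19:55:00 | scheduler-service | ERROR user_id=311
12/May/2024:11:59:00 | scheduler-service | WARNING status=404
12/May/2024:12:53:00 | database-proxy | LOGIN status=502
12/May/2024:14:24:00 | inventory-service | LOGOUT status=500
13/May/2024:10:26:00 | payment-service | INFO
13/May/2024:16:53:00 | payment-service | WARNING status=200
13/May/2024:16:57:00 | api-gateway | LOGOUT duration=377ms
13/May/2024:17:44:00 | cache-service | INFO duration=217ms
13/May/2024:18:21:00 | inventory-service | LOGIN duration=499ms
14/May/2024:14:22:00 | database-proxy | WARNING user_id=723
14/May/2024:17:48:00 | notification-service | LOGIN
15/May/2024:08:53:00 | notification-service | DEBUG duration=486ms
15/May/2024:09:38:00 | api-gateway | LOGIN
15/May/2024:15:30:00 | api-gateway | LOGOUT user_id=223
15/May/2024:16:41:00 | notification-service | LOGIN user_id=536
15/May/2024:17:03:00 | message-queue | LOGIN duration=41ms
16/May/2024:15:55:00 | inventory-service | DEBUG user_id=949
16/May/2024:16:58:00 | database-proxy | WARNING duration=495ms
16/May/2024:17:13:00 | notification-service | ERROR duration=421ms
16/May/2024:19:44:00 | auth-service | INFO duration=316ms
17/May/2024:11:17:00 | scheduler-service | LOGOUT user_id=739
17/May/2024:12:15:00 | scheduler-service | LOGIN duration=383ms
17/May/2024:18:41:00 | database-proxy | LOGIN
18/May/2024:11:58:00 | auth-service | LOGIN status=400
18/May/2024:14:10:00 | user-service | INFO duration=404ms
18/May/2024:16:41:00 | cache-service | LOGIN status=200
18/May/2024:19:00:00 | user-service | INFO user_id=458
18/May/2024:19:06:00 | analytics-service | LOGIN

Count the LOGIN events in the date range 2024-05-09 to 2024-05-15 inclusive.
10

To filter by date range:

1. Date range: 2024-05-09 through 2024-05-15, both dates inclusive
2. Filter for LOGIN events whose date falls in this range
3. Count matching events: 10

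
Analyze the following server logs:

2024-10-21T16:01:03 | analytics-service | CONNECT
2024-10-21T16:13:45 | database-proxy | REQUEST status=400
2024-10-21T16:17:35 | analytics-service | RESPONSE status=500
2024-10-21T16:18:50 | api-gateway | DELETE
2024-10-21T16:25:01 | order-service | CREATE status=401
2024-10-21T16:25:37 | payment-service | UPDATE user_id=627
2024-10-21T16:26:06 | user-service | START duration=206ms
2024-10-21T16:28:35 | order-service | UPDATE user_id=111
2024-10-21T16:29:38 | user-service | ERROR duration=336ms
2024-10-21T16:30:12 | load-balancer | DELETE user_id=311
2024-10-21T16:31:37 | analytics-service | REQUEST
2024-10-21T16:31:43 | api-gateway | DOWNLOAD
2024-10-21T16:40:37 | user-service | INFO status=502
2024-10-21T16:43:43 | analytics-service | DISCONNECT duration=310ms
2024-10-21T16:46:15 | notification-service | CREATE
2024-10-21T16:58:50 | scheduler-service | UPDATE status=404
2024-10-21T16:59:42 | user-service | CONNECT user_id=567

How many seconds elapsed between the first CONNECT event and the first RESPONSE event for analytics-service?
992

To find the time between events:

1. Locate the first CONNECT event for analytics-service: 2024-10-21T16:01:03
2. Locate the first RESPONSE event for analytics-service: 2024-10-21T16:17:35
3. Calculate the difference: 2024-10-21T16:17:35 - 2024-10-21T16:01:03 = 992 seconds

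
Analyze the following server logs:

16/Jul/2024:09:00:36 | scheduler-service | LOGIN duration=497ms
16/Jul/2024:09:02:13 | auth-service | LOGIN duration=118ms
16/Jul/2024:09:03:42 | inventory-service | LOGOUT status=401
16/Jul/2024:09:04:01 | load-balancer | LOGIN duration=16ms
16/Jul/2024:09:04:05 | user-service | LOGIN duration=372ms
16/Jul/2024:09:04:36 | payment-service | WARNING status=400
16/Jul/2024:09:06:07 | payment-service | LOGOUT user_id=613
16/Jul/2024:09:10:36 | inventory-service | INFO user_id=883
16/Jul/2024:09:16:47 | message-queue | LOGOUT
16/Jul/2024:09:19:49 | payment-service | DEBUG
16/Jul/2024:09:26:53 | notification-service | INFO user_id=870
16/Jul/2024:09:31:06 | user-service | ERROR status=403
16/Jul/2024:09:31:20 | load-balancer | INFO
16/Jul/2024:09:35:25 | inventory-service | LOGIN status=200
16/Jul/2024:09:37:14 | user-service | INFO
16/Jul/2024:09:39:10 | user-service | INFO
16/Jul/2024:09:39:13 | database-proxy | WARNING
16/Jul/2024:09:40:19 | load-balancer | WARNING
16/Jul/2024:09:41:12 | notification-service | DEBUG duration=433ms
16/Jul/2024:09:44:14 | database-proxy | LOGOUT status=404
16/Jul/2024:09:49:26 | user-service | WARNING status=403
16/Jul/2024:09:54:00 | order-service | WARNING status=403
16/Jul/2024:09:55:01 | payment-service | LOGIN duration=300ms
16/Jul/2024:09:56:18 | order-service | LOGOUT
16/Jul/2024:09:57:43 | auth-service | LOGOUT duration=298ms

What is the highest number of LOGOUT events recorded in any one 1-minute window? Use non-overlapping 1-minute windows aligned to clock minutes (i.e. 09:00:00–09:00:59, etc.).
1

To find the burst window:

1. Divide the log period into non-overlapping 1-minute windows starting at 09:00
2. Count LOGOUT events in each window
3. Find the window with maximum count
4. Maximum events in a window: 1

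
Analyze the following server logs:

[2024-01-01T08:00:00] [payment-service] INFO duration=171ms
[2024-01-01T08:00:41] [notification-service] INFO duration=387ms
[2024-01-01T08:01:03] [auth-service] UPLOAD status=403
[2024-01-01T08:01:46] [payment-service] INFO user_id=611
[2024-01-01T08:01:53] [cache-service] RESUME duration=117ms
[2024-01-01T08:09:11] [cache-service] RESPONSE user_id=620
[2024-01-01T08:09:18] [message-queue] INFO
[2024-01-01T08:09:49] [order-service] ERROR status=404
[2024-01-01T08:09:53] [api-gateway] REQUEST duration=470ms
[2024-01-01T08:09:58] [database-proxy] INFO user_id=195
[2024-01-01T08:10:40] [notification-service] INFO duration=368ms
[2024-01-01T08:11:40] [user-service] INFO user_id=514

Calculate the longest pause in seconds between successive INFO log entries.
452

To find the longest gap:

1. Extract all INFO events in chronological order
2. Calculate time differences between consecutive events
3. Find the maximum difference
4. Longest gap: 452 seconds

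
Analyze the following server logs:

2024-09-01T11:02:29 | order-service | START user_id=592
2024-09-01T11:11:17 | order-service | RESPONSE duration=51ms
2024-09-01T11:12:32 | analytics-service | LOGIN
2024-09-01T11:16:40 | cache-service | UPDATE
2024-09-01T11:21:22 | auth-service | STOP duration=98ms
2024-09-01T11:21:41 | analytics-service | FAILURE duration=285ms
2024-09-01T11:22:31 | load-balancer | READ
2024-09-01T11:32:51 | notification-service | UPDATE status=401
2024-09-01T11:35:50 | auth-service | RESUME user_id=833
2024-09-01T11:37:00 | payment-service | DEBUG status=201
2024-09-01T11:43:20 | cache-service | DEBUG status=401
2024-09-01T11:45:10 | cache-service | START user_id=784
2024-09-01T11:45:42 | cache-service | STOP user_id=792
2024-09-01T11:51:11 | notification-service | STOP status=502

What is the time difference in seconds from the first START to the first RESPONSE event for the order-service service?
528

To find the time between events:

1. Locate the first START event for order-service: 2024-09-01T11:02:29
2. Locate the first RESPONSE event for order-service: 2024-09-01T11:11:17
3. Calculate the difference: 2024-09-01T11:11:17 - 2024-09-01T11:02:29 = 528 seconds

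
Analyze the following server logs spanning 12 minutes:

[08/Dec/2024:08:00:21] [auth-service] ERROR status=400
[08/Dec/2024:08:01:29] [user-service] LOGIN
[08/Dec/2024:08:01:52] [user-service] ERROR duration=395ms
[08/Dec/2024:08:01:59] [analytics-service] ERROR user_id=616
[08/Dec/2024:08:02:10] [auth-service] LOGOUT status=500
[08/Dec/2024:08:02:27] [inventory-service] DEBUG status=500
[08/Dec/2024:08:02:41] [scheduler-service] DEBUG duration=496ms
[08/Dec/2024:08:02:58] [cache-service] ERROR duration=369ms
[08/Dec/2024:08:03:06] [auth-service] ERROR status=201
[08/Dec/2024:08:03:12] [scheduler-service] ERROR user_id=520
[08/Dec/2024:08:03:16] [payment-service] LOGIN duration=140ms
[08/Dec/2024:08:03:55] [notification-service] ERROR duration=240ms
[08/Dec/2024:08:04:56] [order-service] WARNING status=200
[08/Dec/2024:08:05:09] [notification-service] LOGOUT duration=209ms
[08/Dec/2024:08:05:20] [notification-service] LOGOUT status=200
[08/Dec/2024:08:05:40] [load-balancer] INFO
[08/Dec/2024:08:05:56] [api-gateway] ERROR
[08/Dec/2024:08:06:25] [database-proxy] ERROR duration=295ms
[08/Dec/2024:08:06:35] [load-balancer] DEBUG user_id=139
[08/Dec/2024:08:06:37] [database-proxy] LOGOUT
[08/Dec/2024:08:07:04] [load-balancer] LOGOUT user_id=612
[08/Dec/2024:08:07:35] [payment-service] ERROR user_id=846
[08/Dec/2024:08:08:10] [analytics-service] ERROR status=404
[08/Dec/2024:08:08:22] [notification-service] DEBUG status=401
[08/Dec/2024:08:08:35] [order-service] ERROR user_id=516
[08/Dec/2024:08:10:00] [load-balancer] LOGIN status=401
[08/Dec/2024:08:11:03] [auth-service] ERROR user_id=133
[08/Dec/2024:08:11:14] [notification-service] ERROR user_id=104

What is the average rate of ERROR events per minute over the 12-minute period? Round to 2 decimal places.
1.17

To calculate the rate:

1. Count total ERROR events: 14
2. Total time period: 12 minutes
3. Rate = 14 / 12 = 1.17 events per minute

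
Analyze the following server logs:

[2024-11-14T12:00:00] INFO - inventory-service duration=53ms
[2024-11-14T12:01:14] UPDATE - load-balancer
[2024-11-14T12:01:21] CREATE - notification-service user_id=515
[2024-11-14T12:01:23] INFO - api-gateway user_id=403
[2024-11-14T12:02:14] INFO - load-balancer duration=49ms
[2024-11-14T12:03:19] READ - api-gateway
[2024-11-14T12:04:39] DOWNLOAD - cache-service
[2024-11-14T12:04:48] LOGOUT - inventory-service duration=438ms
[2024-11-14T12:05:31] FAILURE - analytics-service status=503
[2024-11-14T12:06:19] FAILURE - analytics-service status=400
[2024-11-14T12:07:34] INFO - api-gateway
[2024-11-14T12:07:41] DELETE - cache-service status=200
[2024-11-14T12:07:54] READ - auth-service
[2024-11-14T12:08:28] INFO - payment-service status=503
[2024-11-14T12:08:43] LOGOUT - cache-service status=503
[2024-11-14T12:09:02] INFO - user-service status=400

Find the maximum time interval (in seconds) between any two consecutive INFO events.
320

To find the longest gap:

1. Extract all INFO events in chronological order
2. Calculate time differences between consecutive events
3. Find the maximum difference
4. Longest gap: 320 seconds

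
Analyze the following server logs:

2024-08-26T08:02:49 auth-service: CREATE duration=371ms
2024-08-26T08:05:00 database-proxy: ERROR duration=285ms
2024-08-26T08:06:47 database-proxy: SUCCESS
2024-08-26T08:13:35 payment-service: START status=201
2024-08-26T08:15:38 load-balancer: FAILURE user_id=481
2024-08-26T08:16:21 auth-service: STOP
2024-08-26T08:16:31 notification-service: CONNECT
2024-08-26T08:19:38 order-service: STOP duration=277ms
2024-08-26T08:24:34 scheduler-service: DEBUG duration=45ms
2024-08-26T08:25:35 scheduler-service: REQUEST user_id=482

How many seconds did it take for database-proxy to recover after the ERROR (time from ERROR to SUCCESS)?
107

To calculate recovery time:

1. Find ERROR event for database-proxy: 2024-08-26T08:05:00
2. Find next SUCCESS event for database-proxy: 2024-08-26T08:06:47
3. Recovery time: 2024-08-26T08:06:47 - 2024-08-26T08:05:00 = 107 seconds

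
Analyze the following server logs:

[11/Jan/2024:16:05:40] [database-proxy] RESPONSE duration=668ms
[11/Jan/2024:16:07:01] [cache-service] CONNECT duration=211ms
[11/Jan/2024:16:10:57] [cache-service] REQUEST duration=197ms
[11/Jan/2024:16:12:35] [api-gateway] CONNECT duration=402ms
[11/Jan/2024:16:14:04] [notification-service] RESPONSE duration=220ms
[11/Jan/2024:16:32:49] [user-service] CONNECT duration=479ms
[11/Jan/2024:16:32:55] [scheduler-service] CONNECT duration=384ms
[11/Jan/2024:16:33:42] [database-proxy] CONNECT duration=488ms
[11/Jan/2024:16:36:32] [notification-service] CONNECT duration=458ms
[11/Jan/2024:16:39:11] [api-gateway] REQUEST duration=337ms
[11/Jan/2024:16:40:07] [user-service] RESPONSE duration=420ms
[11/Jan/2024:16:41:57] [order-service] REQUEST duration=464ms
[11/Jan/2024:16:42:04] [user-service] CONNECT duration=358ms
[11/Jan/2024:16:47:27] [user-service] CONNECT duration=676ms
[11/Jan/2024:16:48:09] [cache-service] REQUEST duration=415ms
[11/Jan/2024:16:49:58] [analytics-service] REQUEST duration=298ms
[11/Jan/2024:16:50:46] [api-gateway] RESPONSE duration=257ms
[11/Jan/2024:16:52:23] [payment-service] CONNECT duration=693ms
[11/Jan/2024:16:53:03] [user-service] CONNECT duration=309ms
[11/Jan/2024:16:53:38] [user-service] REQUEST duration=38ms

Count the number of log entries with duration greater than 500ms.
3

To count timeouts:

1. Threshold: 500ms
2. Extract duration from each log entry
3. Count entries where duration > 500
4. Timeout count: 3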